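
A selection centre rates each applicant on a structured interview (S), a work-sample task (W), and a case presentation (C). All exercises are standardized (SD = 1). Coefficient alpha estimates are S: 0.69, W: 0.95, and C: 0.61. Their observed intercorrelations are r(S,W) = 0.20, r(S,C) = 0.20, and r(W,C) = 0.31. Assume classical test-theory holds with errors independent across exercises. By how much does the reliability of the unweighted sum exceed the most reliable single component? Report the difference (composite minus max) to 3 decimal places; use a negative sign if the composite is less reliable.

-0.120

Var(sum) = 3 + 1.42 = 4.42; true-score variance = 2.25 + 1.42 = 3.67; composite reliability = 0.8303.
Max component reliability = 0.9500.
Difference = 0.8303 − 0.9500 = -0.120.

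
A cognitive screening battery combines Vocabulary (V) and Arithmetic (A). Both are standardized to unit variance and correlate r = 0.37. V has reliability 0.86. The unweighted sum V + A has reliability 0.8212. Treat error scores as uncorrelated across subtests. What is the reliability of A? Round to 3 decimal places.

Var(V+A) = 2 + 2·0.37 = 2.740.
True-score variance = ρ_V + ρ_A + 2·0.37, so 0.8212 = (0.86 + ρ_A + 0.74) / 2.740.
ρ_A = 0.8212·2.740 − 0.86 − 0.74 = 0.650.

0.650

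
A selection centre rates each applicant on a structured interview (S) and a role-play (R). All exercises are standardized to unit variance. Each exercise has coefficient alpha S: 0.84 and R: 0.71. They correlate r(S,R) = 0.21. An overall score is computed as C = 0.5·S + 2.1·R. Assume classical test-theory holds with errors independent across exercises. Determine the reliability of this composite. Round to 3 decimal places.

0.741

Var(C) = 0.5² + 2.1² + 2·[1.05·0.21] = 4.66 + 0.441 = 5.101.
Under uncorrelated errors the observed covariances equal the true-score covariances, so only the own-variance terms attenuate.
True-score variance = [0.5²·0.84 + 2.1²·0.71] + 0.441 = 3.3411 + 0.441 = 3.7821.
Reliability = 3.7821 / 5.101 = 0.741.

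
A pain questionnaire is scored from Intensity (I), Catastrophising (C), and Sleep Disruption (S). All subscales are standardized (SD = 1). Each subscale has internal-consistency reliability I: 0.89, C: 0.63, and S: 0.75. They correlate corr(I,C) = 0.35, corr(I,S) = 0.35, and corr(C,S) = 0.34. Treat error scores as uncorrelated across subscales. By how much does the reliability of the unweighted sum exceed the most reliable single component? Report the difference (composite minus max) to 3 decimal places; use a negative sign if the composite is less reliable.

-0.034

Var(sum) = 3 + 2.08 = 5.08; true-score variance = 2.27 + 2.08 = 4.35; composite reliability = 0.8563.
Max component reliability = 0.8900.
Difference = 0.8563 − 0.8900 = -0.034.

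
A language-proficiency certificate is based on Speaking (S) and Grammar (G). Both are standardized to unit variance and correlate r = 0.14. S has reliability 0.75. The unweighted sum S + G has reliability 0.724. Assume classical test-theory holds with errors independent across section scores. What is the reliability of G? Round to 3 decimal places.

Var(S+G) = 2 + 2·0.14 = 2.280.
True-score variance = ρ_S + ρ_G + 2·0.14, so 0.724 = (0.75 + ρ_G + 0.28) / 2.280.
ρ_G = 0.724·2.280 − 0.75 − 0.28 = 0.621.

0.621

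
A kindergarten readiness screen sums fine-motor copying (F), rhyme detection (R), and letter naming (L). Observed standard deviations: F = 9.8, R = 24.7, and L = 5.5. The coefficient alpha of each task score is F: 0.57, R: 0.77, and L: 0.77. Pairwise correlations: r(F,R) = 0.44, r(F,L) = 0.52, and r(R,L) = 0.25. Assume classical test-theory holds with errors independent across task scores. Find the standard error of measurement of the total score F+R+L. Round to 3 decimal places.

Var(total) = 736.38 + 336.994 = 1073.37.
True-score variance = 547.805 + 336.994 = 884.798, so reliability = 0.8243.
Error variance = 1073.37 − 884.798 = 188.575; SEM = √188.575 = 13.732.

13.732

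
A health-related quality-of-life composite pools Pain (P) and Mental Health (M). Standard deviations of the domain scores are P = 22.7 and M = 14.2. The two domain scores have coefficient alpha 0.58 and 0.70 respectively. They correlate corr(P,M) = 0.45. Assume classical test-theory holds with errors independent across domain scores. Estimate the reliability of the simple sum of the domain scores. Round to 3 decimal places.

Var(P+M) = 22.7² + 14.2² + 2·[22.7·14.2·0.45] = 716.93 + 290.106 = 1007.04.
Because errors are independent across components, Cov(Tᵢ,Tⱼ) = Cov(Xᵢ,Xⱼ); the off-diagonal part of the true-score variance is the same as above.
True-score variance = [22.7²·0.58 + 14.2²·0.70] + 290.106 = 440.016 + 290.106 = 730.122.
Reliability = 730.122 / 1007.04 = 0.725.

0.725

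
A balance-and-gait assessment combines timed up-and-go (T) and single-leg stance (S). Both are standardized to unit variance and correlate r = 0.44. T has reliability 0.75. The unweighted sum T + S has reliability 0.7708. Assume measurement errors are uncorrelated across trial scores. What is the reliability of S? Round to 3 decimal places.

Var(T+S) = 2 + 2·0.44 = 2.880.
True-score variance = ρ_T + ρ_S + 2·0.44, so 0.7708 = (0.75 + ρ_S + 0.88) / 2.880.
ρ_S = 0.7708·2.880 − 0.75 − 0.88 = 0.590.

0.590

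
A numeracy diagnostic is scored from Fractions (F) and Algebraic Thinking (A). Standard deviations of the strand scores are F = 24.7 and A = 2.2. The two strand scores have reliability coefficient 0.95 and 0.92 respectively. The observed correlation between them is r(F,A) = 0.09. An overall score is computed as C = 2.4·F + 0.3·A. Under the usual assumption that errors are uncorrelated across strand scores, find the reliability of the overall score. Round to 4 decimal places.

Var(C) = 2.4²·24.7² + 0.3²·2.2² + 2·[0.72·24.7·2.2·0.09] = 3514.55 + 7.04246 = 3521.6.
With uncorrelated errors the cross-covariances are all true-score covariance, so they carry over unchanged; only the diagonal terms shrink to ρᵢσᵢ².
True-score variance = [2.4²·24.7²·0.95 + 0.3²·2.2²·0.92] + 7.04246 = 3338.81 + 7.04246 = 3345.86.
Reliability = 3345.86 / 3521.6 = 0.9501.

0.9501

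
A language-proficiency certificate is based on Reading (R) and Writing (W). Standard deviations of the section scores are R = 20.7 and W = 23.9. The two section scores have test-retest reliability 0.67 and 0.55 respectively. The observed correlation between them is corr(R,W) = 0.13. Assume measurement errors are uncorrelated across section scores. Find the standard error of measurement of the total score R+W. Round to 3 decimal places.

19.961

Var(total) = 999.7 + 128.63 = 1128.33.
True-score variance = 601.254 + 128.63 = 729.884, so reliability = 0.6469.
Error variance = 1128.33 − 729.884 = 398.446; SEM = √398.446 = 19.961.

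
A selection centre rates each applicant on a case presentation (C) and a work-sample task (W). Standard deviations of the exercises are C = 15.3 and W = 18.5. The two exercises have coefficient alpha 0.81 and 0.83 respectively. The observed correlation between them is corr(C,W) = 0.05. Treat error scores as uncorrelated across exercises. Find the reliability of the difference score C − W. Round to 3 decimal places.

Var(C−W) = 15.3² + 18.5² − 2·15.3·18.5·0.05 = 576.34 − 28.305 = 548.035.
Under uncorrelated errors the observed covariances equal the true-score covariances, so only the own-variance terms attenuate.
True-score variance = [15.3²·0.81 + 18.5²·0.83] − 28.305 = 473.68 − 28.305 = 445.375.
Reliability = 445.375 / 548.035 = 0.813.

0.813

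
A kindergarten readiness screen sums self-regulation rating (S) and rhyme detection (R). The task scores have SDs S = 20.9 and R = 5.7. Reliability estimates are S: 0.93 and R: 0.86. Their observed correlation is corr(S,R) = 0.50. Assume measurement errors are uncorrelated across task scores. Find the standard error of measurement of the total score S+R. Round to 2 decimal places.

Var(total) = 469.3 + 119.13 = 588.43.
True-score variance = 434.175 + 119.13 = 553.305, so reliability = 0.9403.
Error variance = 588.43 − 553.305 = 35.1253; SEM = √35.1253 = 5.93.

5.93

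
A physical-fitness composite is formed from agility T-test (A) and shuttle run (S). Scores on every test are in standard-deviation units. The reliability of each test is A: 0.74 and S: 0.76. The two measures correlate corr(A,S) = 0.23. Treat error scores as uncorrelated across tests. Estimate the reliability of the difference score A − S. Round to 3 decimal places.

Var(A−S) = 1 + 1 − 2·0.23 = 2 − 0.46 = 1.54.
Under uncorrelated errors the observed covariances equal the true-score covariances, so only the own-variance terms attenuate.
True-score variance = [0.74 + 0.76] − 0.46 = 1.5 − 0.46 = 1.04.
Reliability = 1.04 / 1.54 = 0.675.

0.675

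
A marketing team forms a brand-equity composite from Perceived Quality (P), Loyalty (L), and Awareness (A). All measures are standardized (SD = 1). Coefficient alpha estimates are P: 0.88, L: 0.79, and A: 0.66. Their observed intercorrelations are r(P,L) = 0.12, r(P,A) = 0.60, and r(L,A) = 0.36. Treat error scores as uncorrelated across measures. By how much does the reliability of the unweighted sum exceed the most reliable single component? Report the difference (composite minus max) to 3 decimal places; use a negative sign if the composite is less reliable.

-0.010

Var(sum) = 3 + 2.16 = 5.16; true-score variance = 2.33 + 2.16 = 4.49; composite reliability = 0.8702.
Max component reliability = 0.8800.
Difference = 0.8702 − 0.8800 = -0.010.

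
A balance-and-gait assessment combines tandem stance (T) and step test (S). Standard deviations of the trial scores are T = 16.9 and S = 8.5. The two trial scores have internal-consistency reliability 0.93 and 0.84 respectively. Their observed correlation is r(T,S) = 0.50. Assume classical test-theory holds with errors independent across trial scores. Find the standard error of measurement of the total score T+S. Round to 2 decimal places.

Var(total) = 357.86 + 143.65 = 501.51.
True-score variance = 326.307 + 143.65 = 469.957, so reliability = 0.9371.
Error variance = 501.51 − 469.957 = 31.5527; SEM = √31.5527 = 5.62.

5.62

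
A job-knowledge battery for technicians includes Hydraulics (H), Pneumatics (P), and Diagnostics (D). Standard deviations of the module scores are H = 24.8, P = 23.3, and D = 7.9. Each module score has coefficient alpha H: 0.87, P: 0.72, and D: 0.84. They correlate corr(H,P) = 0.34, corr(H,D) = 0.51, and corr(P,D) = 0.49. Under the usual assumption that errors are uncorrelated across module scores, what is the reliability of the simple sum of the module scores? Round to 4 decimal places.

Var(H+P+D) = 24.8² + 23.3² + 7.9² + 2·[24.8·23.3·0.34 + 24.8·7.9·0.51 + 23.3·7.9·0.49] = 1220.34 + 773.158 = 1993.5.
Under uncorrelated errors the observed covariances equal the true-score covariances, so only the own-variance terms attenuate.
True-score variance = [24.8²·0.87 + 23.3²·0.72 + 7.9²·0.84] + 773.158 = 978.39 + 773.158 = 1751.55.
Reliability = 1751.55 / 1993.5 = 0.8786.

0.8786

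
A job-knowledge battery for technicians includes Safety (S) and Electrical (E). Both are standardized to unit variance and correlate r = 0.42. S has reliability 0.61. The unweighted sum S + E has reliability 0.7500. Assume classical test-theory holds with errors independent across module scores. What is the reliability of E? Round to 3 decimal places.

0.680

Var(S+E) = 2 + 2·0.42 = 2.840.
True-score variance = ρ_S + ρ_E + 2·0.42, so 0.7500 = (0.61 + ρ_E + 0.84) / 2.840.
ρ_E = 0.7500·2.840 − 0.61 − 0.84 = 0.680.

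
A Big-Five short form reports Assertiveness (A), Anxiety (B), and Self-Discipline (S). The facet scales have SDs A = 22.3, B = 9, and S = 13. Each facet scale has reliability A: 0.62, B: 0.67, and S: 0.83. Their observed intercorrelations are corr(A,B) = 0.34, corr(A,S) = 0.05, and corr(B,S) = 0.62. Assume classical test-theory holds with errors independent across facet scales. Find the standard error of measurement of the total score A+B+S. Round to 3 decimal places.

Var(total) = 747.29 + 310.546 = 1057.84.
True-score variance = 502.86 + 310.546 = 813.406, so reliability = 0.7689.
Error variance = 1057.84 − 813.406 = 244.43; SEM = √244.43 = 15.634.

15.634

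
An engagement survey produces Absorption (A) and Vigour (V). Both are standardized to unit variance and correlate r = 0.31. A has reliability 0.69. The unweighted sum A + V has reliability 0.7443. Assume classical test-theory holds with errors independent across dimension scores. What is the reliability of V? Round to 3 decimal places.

Var(A+V) = 2 + 2·0.31 = 2.620.
True-score variance = ρ_A + ρ_V + 2·0.31, so 0.7443 = (0.69 + ρ_V + 0.62) / 2.620.
ρ_V = 0.7443·2.620 − 0.69 − 0.62 = 0.640.

0.640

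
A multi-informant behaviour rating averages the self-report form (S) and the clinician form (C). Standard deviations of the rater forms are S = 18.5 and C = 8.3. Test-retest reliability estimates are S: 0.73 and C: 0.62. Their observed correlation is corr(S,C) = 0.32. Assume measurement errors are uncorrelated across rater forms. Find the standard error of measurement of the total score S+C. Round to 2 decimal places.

10.89

Var(total) = 411.14 + 98.272 = 509.412.
True-score variance = 292.554 + 98.272 = 390.826, so reliability = 0.7672.
Error variance = 509.412 − 390.826 = 118.586; SEM = √118.586 = 10.89.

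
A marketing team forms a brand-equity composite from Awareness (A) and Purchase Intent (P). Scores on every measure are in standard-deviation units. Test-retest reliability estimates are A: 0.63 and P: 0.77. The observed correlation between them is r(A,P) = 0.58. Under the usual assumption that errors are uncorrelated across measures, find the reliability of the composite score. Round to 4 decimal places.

0.8101

Var(A+P) = 2 + 2·[0.58] = 2 + 1.16 = 3.16.
With uncorrelated errors the cross-covariances are all true-score covariance, so they carry over unchanged; only the diagonal terms shrink to ρᵢσᵢ².
True-score variance = [0.63 + 0.77] + 1.16 = 1.4 + 1.16 = 2.56.
Reliability = 2.56 / 3.16 = 0.8101.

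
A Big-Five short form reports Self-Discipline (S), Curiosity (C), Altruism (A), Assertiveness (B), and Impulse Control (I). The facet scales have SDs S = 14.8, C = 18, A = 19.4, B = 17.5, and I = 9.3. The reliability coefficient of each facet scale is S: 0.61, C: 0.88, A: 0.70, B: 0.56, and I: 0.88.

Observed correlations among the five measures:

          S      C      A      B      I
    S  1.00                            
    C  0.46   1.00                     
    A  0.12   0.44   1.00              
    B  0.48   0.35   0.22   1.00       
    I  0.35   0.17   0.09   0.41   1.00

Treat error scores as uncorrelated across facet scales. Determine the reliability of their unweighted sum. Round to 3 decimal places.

0.867

Var(S+C+A+B+I) = 14.8² + 18² + 19.4² + 17.5² + 9.3² + 2·[14.8·18·0.46 + 14.8·19.4·0.12 + 14.8·17.5·0.48 + 14.8·9.3·0.35 + 18·19.4·0.44 + 18·17.5·0.35 + 18·9.3·0.17 + 19.4·17.5·0.22 + 19.4·9.3·0.09 + 17.5·9.3·0.41] = 1312.14 + 1559.01 = 2871.15.
Because errors are independent across components, Cov(Tᵢ,Tⱼ) = Cov(Xᵢ,Xⱼ); the off-diagonal part of the true-score variance is the same as above.
True-score variance = [14.8²·0.61 + 18²·0.88 + 19.4²·0.70 + 17.5²·0.56 + 9.3²·0.88] + 1559.01 = 929.798 + 1559.01 = 2488.8.
Reliability = 2488.8 / 2871.15 = 0.867.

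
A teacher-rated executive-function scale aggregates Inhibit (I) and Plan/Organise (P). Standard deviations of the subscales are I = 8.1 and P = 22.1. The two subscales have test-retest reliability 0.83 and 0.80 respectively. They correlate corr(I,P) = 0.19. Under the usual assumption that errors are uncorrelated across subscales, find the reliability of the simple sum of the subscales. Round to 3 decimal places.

0.825

Var(I+P) = 8.1² + 22.1² + 2·[8.1·22.1·0.19] = 554.02 + 68.0238 = 622.044.
With uncorrelated errors the cross-covariances are all true-score covariance, so they carry over unchanged; only the diagonal terms shrink to ρᵢσᵢ².
True-score variance = [8.1²·0.83 + 22.1²·0.80] + 68.0238 = 445.184 + 68.0238 = 513.208.
Reliability = 513.208 / 622.044 = 0.825.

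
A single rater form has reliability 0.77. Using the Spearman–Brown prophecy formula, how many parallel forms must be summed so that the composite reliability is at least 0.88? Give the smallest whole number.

3

k ≥ ρ*(1−ρ₁)/(ρ₁(1−ρ*)) = 0.88·0.23 / (0.77·0.12) = 2.190.
Smallest integer k = 3.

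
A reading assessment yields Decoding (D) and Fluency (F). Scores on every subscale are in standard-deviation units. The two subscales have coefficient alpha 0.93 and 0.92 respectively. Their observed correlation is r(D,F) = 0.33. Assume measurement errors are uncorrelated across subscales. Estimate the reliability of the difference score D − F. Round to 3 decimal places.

Var(D−F) = 1 + 1 − 2·0.33 = 2 − 0.66 = 1.34.
Under uncorrelated errors the observed covariances equal the true-score covariances, so only the own-variance terms attenuate.
True-score variance = [0.93 + 0.92] − 0.66 = 1.85 − 0.66 = 1.19.
Reliability = 1.19 / 1.34 = 0.888.

0.888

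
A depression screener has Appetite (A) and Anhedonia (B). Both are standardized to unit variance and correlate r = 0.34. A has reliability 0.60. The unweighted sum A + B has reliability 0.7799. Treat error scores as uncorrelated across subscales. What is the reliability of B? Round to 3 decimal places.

0.810

Var(A+B) = 2 + 2·0.34 = 2.680.
True-score variance = ρ_A + ρ_B + 2·0.34, so 0.7799 = (0.60 + ρ_B + 0.68) / 2.680.
ρ_B = 0.7799·2.680 − 0.60 − 0.68 = 0.810.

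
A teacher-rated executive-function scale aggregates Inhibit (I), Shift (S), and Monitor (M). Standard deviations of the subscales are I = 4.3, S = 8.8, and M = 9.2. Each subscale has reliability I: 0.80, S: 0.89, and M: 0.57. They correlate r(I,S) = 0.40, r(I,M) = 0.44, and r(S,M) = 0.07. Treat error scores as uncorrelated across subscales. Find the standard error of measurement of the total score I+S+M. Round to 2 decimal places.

Var(total) = 180.57 + 76.4192 = 256.989.
True-score variance = 131.958 + 76.4192 = 208.378, so reliability = 0.8108.
Error variance = 256.989 − 208.378 = 48.6116; SEM = √48.6116 = 6.97.

6.97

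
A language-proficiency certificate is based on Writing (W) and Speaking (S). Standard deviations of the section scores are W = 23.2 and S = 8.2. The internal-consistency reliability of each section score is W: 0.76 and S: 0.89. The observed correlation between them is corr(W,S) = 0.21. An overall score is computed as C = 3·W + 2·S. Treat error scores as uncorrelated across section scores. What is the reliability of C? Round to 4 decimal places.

Var(C) = 3²·23.2² + 2²·8.2² + 2·[6·23.2·8.2·0.21] = 5113.12 + 479.405 = 5592.52.
Under uncorrelated errors the observed covariances equal the true-score covariances, so only the own-variance terms attenuate.
True-score variance = [3²·23.2²·0.76 + 2²·8.2²·0.89] + 479.405 = 3920.94 + 479.405 = 4400.34.
Reliability = 4400.34 / 5592.52 = 0.7868.

0.7868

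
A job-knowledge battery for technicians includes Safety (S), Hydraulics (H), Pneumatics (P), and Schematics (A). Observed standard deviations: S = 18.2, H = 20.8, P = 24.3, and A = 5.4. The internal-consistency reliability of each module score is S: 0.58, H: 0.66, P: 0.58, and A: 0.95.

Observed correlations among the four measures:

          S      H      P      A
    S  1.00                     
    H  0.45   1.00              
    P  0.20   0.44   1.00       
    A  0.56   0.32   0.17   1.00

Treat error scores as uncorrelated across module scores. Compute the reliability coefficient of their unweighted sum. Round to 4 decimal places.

Var(S+H+P+A) = 18.2² + 20.8² + 24.3² + 5.4² + 2·[18.2·20.8·0.45 + 18.2·24.3·0.20 + 18.2·5.4·0.56 + 20.8·24.3·0.44 + 20.8·5.4·0.32 + 24.3·5.4·0.17] = 1383.53 + 1188.97 = 2572.5.
Because errors are independent across components, Cov(Tᵢ,Tⱼ) = Cov(Xᵢ,Xⱼ); the off-diagonal part of the true-score variance is the same as above.
True-score variance = [18.2²·0.58 + 20.8²·0.66 + 24.3²·0.58 + 5.4²·0.95] + 1188.97 = 847.848 + 1188.97 = 2036.82.
Reliability = 2036.82 / 2572.5 = 0.7918.

0.7918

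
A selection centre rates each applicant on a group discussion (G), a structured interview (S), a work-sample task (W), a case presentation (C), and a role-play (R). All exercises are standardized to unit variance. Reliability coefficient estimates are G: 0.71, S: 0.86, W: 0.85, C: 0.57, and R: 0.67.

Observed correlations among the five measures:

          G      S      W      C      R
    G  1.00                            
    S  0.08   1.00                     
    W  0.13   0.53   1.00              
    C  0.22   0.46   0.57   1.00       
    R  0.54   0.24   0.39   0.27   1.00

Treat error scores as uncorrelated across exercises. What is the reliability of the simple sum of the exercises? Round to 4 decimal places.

Var(G+S+W+C+R) = 5 + 2·[0.08 + 0.13 + 0.22 + 0.54 + 0.53 + 0.46 + 0.24 + 0.57 + 0.39 + 0.27] = 5 + 6.86 = 11.86.
Because errors are independent across components, Cov(Tᵢ,Tⱼ) = Cov(Xᵢ,Xⱼ); the off-diagonal part of the true-score variance is the same as above.
True-score variance = [0.71 + 0.86 + 0.85 + 0.57 + 0.67] + 6.86 = 3.66 + 6.86 = 10.52.
Reliability = 10.52 / 11.86 = 0.8870.

0.8870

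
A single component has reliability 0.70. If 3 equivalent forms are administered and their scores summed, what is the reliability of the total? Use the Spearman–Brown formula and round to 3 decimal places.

ρ_k = kρ / (1 + (k−1)ρ) = 3·0.70 / (1 + 2·0.70) = 2.100 / 2.400 = 0.875.

0.875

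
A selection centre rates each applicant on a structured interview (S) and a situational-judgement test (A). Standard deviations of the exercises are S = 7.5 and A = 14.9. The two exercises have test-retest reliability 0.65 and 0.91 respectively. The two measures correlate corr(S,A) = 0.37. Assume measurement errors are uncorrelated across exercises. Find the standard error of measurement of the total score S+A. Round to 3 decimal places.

6.298

Var(total) = 278.26 + 82.695 = 360.955.
True-score variance = 238.592 + 82.695 = 321.287, so reliability = 0.8901.
Error variance = 360.955 − 321.287 = 39.6684; SEM = √39.6684 = 6.298.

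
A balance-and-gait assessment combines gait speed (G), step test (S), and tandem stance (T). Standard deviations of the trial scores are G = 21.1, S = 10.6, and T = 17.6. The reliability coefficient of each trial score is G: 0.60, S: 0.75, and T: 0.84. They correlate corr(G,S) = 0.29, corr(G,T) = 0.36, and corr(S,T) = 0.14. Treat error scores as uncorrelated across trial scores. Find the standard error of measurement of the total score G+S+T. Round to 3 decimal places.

15.992

Var(total) = 867.33 + 449.339 = 1316.67.
True-score variance = 611.594 + 449.339 = 1060.93, so reliability = 0.8058.
Error variance = 1316.67 − 1060.93 = 255.736; SEM = √255.736 = 15.992.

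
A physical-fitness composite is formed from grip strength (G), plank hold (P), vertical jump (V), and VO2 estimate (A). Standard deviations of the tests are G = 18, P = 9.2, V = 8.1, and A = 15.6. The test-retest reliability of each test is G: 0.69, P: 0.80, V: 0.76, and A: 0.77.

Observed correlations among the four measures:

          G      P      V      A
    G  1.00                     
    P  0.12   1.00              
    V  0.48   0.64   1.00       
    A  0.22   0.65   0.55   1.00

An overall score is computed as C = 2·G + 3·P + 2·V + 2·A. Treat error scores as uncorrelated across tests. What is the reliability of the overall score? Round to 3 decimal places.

0.877

Var(C) = 2²·18² + 3²·9.2² + 2²·8.1² + 2²·15.6² + 2·[6·18·9.2·0.12 + 4·18·8.1·0.48 + 4·18·15.6·0.22 + 6·9.2·8.1·0.64 + 6·9.2·15.6·0.65 + 4·8.1·15.6·0.55] = 3293.64 + 3540.3 = 6833.94.
With uncorrelated errors the cross-covariances are all true-score covariance, so they carry over unchanged; only the diagonal terms shrink to ρᵢσᵢ².
True-score variance = [2²·18²·0.69 + 3²·9.2²·0.80 + 2²·8.1²·0.76 + 2²·15.6²·0.77] + 3540.3 = 2452.65 + 3540.3 = 5992.95.
Reliability = 5992.95 / 6833.94 = 0.877.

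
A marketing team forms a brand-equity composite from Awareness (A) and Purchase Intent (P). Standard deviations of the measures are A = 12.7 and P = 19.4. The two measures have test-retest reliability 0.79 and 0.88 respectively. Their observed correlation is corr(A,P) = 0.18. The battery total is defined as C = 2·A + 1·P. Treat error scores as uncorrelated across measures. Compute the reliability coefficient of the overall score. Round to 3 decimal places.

0.849

Var(C) = 2²·12.7² + 19.4² + 2·[2·12.7·19.4·0.18] = 1021.52 + 177.394 = 1198.91.
With uncorrelated errors the cross-covariances are all true-score covariance, so they carry over unchanged; only the diagonal terms shrink to ρᵢσᵢ².
True-score variance = [2²·12.7²·0.79 + 19.4²·0.88] + 177.394 = 840.873 + 177.394 = 1018.27.
Reliability = 1018.27 / 1198.91 = 0.849.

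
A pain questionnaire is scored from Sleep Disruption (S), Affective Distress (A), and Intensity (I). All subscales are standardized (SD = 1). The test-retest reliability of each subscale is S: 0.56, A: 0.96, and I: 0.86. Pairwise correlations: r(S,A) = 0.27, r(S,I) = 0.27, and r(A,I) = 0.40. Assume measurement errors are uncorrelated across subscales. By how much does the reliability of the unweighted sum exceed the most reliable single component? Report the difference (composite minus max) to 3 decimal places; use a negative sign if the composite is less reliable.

Var(sum) = 3 + 1.88 = 4.88; true-score variance = 2.38 + 1.88 = 4.26; composite reliability = 0.8730.
Max component reliability = 0.9600.
Difference = 0.8730 − 0.9600 = -0.087.

-0.087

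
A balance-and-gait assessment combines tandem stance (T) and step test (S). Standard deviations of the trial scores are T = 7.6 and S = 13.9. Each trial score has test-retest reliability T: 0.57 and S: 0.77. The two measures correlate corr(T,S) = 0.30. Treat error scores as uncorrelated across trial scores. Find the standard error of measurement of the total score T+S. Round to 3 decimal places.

8.323

Var(total) = 250.97 + 63.384 = 314.354.
True-score variance = 181.695 + 63.384 = 245.079, so reliability = 0.7796.
Error variance = 314.354 − 245.079 = 69.2751; SEM = √69.2751 = 8.323.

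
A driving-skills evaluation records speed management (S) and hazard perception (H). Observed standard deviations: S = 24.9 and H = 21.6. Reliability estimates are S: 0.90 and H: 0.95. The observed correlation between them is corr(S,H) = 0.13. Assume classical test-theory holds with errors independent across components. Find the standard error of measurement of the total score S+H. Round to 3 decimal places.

Var(total) = 1086.57 + 139.838 = 1226.41.
True-score variance = 1001.24 + 139.838 = 1141.08, so reliability = 0.9304.
Error variance = 1226.41 − 1141.08 = 85.329; SEM = √85.329 = 9.237.

9.237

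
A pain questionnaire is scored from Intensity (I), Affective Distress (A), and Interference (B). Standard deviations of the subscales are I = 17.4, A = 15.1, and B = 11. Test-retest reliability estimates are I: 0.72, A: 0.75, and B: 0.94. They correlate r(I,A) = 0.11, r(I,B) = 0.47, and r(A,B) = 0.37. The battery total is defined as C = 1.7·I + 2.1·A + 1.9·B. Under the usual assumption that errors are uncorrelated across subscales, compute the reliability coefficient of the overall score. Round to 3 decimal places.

0.855

Var(C) = 1.7²·17.4² + 2.1²·15.1² + 1.9²·11² + 2·[3.57·17.4·15.1·0.11 + 3.23·17.4·11·0.47 + 3.99·15.1·11·0.37] = 2317.31 + 1277.91 = 3595.22.
Under uncorrelated errors the observed covariances equal the true-score covariances, so only the own-variance terms attenuate.
True-score variance = [1.7²·17.4²·0.72 + 2.1²·15.1²·0.75 + 1.9²·11²·0.94] + 1277.91 = 1794.73 + 1277.91 = 3072.64.
Reliability = 3072.64 / 3595.22 = 0.855.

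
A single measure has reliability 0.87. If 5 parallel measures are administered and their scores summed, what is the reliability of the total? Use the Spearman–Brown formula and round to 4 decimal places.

0.9710

ρ_k = kρ / (1 + (k−1)ρ) = 5·0.87 / (1 + 4·0.87) = 4.350 / 4.480 = 0.9710.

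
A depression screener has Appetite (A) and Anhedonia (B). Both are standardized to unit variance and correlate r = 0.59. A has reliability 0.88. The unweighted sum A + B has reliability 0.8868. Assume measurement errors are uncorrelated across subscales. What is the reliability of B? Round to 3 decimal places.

0.760

Var(A+B) = 2 + 2·0.59 = 3.180.
True-score variance = ρ_A + ρ_B + 2·0.59, so 0.8868 = (0.88 + ρ_B + 1.18) / 3.180.
ρ_B = 0.8868·3.180 − 0.88 − 1.18 = 0.760.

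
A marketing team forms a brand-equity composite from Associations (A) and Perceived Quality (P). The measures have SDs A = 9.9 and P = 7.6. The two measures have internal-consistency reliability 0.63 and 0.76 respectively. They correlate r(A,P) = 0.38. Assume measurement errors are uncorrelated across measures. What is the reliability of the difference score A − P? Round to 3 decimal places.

0.492

Var(A−P) = 9.9² + 7.6² − 2·9.9·7.6·0.38 = 155.77 − 57.1824 = 98.5876.
Because errors are independent across components, Cov(Tᵢ,Tⱼ) = Cov(Xᵢ,Xⱼ); the off-diagonal part of the true-score variance is the same as above.
True-score variance = [9.9²·0.63 + 7.6²·0.76] − 57.1824 = 105.644 − 57.1824 = 48.4615.
Reliability = 48.4615 / 98.5876 = 0.492.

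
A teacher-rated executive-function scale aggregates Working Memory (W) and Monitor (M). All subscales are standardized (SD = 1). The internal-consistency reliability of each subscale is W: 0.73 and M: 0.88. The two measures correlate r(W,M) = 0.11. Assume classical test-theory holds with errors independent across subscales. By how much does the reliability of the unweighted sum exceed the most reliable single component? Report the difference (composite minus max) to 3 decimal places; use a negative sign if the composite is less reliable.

Var(sum) = 2 + 0.22 = 2.22; true-score variance = 1.61 + 0.22 = 1.83; composite reliability = 0.8243.
Max component reliability = 0.8800.
Difference = 0.8243 − 0.8800 = -0.056.

-0.056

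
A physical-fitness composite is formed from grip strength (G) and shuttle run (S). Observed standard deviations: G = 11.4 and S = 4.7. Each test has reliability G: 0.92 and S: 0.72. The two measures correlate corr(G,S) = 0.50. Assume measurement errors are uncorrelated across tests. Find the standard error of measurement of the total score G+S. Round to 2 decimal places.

Var(total) = 152.05 + 53.58 = 205.63.
True-score variance = 135.468 + 53.58 = 189.048, so reliability = 0.9194.
Error variance = 205.63 − 189.048 = 16.582; SEM = √16.582 = 4.07.

4.07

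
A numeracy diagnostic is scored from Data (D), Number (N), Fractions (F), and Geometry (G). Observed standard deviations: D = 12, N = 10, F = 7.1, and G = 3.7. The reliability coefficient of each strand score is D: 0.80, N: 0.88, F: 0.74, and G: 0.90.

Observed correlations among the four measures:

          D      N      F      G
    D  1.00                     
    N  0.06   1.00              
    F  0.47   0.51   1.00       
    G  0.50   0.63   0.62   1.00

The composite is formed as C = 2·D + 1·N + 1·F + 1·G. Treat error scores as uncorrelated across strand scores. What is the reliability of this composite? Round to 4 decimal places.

Var(C) = 2²·12² + 10² + 7.1² + 3.7² + 2·[2·12·10·0.06 + 2·12·7.1·0.47 + 2·12·3.7·0.50 + 10·7.1·0.51 + 10·3.7·0.63 + 7.1·3.7·0.62] = 740.1 + 429.391 = 1169.49.
With uncorrelated errors the cross-covariances are all true-score covariance, so they carry over unchanged; only the diagonal terms shrink to ρᵢσᵢ².
True-score variance = [2²·12²·0.80 + 10²·0.88 + 7.1²·0.74 + 3.7²·0.90] + 429.391 = 598.424 + 429.391 = 1027.82.
Reliability = 1027.82 / 1169.49 = 0.8789.

0.8789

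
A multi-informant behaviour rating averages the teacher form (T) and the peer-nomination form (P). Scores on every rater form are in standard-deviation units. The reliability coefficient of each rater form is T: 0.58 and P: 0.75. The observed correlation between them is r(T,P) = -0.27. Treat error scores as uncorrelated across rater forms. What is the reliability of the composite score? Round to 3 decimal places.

0.541

Var(T+P) = 2 + 2·[(-0.27)] = 2 − 0.54 = 1.46.
With uncorrelated errors the cross-covariances are all true-score covariance, so they carry over unchanged; only the diagonal terms shrink to ρᵢσᵢ².
True-score variance = [0.58 + 0.75] − 0.54 = 1.33 − 0.54 = 0.79.
Reliability = 0.79 / 1.46 = 0.541.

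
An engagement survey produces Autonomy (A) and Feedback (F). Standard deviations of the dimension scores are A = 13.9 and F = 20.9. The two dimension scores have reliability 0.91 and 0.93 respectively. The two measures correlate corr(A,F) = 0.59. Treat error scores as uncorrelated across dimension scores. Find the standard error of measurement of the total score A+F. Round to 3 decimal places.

Var(total) = 630.02 + 342.802 = 972.822.
True-score variance = 582.054 + 342.802 = 924.856, so reliability = 0.9507.
Error variance = 972.822 − 924.856 = 47.9656; SEM = √47.9656 = 6.926.

6.926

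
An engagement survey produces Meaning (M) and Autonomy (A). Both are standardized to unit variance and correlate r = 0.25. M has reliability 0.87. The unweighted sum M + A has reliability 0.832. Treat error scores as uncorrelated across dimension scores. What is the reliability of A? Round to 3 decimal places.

0.710

Var(M+A) = 2 + 2·0.25 = 2.500.
True-score variance = ρ_M + ρ_A + 2·0.25, so 0.832 = (0.87 + ρ_A + 0.50) / 2.500.
ρ_A = 0.832·2.500 − 0.87 − 0.50 = 0.710.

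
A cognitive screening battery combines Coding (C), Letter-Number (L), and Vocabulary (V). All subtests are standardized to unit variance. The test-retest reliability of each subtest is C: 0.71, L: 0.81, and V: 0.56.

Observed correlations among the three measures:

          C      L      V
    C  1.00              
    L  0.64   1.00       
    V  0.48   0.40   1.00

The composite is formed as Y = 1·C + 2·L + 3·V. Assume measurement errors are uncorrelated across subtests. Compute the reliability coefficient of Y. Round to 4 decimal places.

0.7933

Var(Y) = 1 + 2² + 3² + 2·[2·0.64 + 3·0.48 + 6·0.40] = 14 + 10.24 = 24.24.
Because errors are independent across components, Cov(Tᵢ,Tⱼ) = Cov(Xᵢ,Xⱼ); the off-diagonal part of the true-score variance is the same as above.
True-score variance = [0.71 + 2²·0.81 + 3²·0.56] + 10.24 = 8.99 + 10.24 = 19.23.
Reliability = 19.23 / 24.24 = 0.7933.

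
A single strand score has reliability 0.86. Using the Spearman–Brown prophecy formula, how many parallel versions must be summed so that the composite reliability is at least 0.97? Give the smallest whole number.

k ≥ ρ*(1−ρ₁)/(ρ₁(1−ρ*)) = 0.97·0.14 / (0.86·0.03) = 5.264.
Smallest integer k = 6.

6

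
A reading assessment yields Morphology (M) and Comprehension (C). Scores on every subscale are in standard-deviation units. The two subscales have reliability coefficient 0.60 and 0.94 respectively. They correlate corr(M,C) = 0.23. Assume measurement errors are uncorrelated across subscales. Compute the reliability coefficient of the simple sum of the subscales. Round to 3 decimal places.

Var(M+C) = 2 + 2·[0.23] = 2 + 0.46 = 2.46.
Because errors are independent across components, Cov(Tᵢ,Tⱼ) = Cov(Xᵢ,Xⱼ); the off-diagonal part of the true-score variance is the same as above.
True-score variance = [0.60 + 0.94] + 0.46 = 1.54 + 0.46 = 2.
Reliability = 2 / 2.46 = 0.813.

0.813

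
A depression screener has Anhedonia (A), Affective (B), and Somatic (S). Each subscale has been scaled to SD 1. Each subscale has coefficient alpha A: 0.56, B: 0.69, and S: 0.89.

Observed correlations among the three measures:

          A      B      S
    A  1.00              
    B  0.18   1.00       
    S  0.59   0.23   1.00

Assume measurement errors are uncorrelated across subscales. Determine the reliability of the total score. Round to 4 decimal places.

Var(A+B+S) = 3 + 2·[0.18 + 0.59 + 0.23] = 3 + 2 = 5.
Because errors are independent across components, Cov(Tᵢ,Tⱼ) = Cov(Xᵢ,Xⱼ); the off-diagonal part of the true-score variance is the same as above.
True-score variance = [0.56 + 0.69 + 0.89] + 2 = 2.14 + 2 = 4.14.
Reliability = 4.14 / 5 = 0.8280.

0.8280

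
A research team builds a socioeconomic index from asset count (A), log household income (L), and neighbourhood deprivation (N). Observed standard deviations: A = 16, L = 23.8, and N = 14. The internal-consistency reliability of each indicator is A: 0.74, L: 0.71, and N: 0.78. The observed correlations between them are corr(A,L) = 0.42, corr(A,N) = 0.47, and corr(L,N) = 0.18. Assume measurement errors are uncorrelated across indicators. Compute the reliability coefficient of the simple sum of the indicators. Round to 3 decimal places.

Var(A+L+N) = 16² + 23.8² + 14² + 2·[16·23.8·0.42 + 16·14·0.47 + 23.8·14·0.18] = 1018.44 + 650.384 = 1668.82.
Under uncorrelated errors the observed covariances equal the true-score covariances, so only the own-variance terms attenuate.
True-score variance = [16²·0.74 + 23.8²·0.71 + 14²·0.78] + 650.384 = 744.492 + 650.384 = 1394.88.
Reliability = 1394.88 / 1668.82 = 0.836.

0.836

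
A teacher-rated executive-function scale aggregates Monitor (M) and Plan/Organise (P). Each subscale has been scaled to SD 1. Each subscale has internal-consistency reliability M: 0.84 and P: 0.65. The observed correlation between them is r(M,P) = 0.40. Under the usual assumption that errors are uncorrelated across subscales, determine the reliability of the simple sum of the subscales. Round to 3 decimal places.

0.818

Var(M+P) = 2 + 2·[0.40] = 2 + 0.8 = 2.8.
Because errors are independent across components, Cov(Tᵢ,Tⱼ) = Cov(Xᵢ,Xⱼ); the off-diagonal part of the true-score variance is the same as above.
True-score variance = [0.84 + 0.65] + 0.8 = 1.49 + 0.8 = 2.29.
Reliability = 2.29 / 2.8 = 0.818.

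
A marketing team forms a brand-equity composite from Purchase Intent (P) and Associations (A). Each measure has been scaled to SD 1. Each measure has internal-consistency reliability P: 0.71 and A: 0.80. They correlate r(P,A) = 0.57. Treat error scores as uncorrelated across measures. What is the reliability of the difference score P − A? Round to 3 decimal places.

Var(P−A) = 1 + 1 − 2·0.57 = 2 − 1.14 = 0.86.
With uncorrelated errors the cross-covariances are all true-score covariance, so they carry over unchanged; only the diagonal terms shrink to ρᵢσᵢ².
True-score variance = [0.71 + 0.80] − 1.14 = 1.51 − 1.14 = 0.37.
Reliability = 0.37 / 0.86 = 0.430.

0.430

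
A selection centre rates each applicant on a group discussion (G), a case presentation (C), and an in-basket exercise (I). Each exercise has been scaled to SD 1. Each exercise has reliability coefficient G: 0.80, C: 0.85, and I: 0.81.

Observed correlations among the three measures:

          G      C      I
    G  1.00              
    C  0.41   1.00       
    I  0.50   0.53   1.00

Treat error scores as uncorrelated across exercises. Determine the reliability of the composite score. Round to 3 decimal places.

0.908

Var(G+C+I) = 3 + 2·[0.41 + 0.50 + 0.53] = 3 + 2.88 = 5.88.
Under uncorrelated errors the observed covariances equal the true-score covariances, so only the own-variance terms attenuate.
True-score variance = [0.80 + 0.85 + 0.81] + 2.88 = 2.46 + 2.88 = 5.34.
Reliability = 5.34 / 5.88 = 0.908.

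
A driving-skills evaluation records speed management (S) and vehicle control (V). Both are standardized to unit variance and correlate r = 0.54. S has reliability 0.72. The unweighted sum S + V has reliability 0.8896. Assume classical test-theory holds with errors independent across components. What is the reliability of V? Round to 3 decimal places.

0.940

Var(S+V) = 2 + 2·0.54 = 3.080.
True-score variance = ρ_S + ρ_V + 2·0.54, so 0.8896 = (0.72 + ρ_V + 1.08) / 3.080.
ρ_V = 0.8896·3.080 − 0.72 − 1.08 = 0.940.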